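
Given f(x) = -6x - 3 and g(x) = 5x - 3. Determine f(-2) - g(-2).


f(-2) = 9
g(-2) = -13
Difference = 22

22


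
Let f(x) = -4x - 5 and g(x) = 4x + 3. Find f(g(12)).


g(12) = 51
f(51) = -209

-209


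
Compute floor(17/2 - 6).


2


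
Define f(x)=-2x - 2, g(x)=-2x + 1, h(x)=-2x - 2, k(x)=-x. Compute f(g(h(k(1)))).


k(1) = -1
h(-1) = 0
g(0) = 1
f(1) = -4

-4


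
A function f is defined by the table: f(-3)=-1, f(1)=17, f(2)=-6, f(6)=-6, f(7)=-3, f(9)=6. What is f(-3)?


-1


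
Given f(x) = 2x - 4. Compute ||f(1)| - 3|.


f(1) = -2
|-2| = 2
|2 - 3| = 1

1


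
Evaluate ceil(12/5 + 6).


12/5 = 2.4
2.4 + 6 = 8.4
ceil(8.4) = 9

9


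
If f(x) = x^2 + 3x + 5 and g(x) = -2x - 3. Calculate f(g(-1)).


g(-1) = -1
f(-1) = 1*(-1)^2 + 3*(-1) + 5 = 3

3


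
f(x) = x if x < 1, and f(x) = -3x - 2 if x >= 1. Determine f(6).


-20


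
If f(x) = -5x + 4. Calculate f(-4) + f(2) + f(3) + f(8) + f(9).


f(-4) = 24
f(2) = -6
f(3) = -11
f(8) = -36
f(9) = -41
Sum = -70

-70


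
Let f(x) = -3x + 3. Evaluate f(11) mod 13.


f(11) = -30
-30 mod 13 = 9

9


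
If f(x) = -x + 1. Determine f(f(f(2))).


f(2) = -1
f(-1) = 2
f(2) = -1

-1


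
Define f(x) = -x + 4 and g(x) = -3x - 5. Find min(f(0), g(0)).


f(0) = 4
g(0) = -5
min = -5

-5


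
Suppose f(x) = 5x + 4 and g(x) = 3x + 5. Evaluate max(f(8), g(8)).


44


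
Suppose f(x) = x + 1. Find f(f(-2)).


0


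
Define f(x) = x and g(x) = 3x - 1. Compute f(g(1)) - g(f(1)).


f(g(1)) = 2
g(f(1)) = 2
Difference = 0

0


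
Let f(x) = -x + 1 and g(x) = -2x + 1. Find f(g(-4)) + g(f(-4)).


-17


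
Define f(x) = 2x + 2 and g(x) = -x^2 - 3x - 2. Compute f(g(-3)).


-2


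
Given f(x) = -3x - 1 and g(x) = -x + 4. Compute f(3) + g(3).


f(3) = -10
g(3) = 1
Sum = -9

-9


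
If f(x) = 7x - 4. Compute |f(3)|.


f(3) = 17
|17| = 17

17


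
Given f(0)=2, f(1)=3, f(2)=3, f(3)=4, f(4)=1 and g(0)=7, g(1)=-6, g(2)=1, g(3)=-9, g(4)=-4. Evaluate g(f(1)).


f(1) = 3
g(3) = -9

-9


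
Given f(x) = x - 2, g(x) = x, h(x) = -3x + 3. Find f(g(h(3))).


h(3) = -6
g(-6) = -6
f(-6) = -8

-8


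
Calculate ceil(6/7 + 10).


11


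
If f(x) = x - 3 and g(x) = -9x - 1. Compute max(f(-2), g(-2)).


f(-2) = -5
g(-2) = 17
max = 17

17


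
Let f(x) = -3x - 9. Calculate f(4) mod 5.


f(4) = -21
-21 mod 5 = 4

4


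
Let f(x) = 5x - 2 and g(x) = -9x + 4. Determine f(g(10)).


g(10) = -86
f(-86) = -432

-432


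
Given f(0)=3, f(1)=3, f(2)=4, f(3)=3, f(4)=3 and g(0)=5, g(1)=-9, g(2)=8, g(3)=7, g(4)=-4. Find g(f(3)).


f(3) = 3
g(3) = 7

7


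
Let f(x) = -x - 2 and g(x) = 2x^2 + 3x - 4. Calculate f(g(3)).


g(3) = 23
f(23) = -25

-25


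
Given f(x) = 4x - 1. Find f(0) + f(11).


f(0) = -1
f(11) = 43
Sum = 42

42


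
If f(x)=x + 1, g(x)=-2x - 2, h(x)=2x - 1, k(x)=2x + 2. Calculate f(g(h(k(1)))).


k(1) = 4
h(4) = 7
g(7) = -16
f(-16) = -15

-15


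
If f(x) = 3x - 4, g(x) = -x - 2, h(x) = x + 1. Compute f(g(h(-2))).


h(-2) = -1
g(-1) = -1
f(-1) = -7

-7


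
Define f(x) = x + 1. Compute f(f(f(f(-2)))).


f(-2) = -1
f(-1) = 0
f(0) = 1
f(1) = 2

2


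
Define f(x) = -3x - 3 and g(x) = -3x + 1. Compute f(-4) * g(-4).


117


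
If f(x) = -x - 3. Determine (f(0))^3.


f(0) = -3
(-3)^3 = -27

-27


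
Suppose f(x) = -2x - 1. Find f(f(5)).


f(5) = -11
f(-11) = 21

21


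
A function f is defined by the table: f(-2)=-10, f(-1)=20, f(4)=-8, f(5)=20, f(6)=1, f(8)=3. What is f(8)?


3


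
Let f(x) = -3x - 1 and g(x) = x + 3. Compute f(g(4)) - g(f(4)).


f(g(4)) = -22
g(f(4)) = -10
Difference = -12

-12


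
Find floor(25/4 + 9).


25/4 = 6.25
6.25 + 9 = 15.25
floor(15.25) = 15

15


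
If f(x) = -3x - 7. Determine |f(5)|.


f(5) = -22
|-22| = 22

22


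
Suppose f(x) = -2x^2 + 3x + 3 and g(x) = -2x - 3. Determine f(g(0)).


g(0) = -3
f(-3) = (-2)*(-3)^2 + 3*(-3) + 3 = -24

-24


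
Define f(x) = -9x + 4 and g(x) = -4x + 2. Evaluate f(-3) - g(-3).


17


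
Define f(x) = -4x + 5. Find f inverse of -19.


Solve -4x + 5 = -19
x = (-19 - 5) / (-4) = 6

6


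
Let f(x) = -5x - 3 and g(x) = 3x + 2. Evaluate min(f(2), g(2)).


f(2) = -13
g(2) = 8
min = -13

-13


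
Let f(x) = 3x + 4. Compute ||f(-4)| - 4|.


4


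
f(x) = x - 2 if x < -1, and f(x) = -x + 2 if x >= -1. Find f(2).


0


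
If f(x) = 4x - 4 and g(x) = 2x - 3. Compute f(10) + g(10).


f(10) = 36
g(10) = 17
Sum = 53

53


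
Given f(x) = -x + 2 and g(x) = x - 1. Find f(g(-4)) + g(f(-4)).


f(g(-4)) = 7
g(f(-4)) = 5
Sum = 12

12


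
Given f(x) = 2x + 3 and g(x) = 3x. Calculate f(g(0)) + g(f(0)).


12


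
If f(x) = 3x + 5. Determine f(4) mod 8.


f(4) = 17
17 mod 8 = 1

1


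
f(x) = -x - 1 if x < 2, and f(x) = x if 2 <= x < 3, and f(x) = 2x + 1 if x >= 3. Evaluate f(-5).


-5 satisfies x < 2
f(-5) = 4

4


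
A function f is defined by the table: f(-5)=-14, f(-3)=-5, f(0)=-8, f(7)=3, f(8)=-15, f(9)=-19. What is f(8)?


Reading from the table at x = 8

-15


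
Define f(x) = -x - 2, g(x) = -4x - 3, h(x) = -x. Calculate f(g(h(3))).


-11


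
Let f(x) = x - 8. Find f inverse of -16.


Solve x - 8 = -16
x = (-16 + 8) / 1 = -8

-8


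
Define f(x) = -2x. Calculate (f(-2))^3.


f(-2) = 4
(4)^3 = 64

64


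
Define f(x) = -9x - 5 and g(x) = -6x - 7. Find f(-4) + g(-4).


f(-4) = 31
g(-4) = 17
Sum = 48

48


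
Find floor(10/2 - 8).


10/2 = 5
5 - 8 = -3
floor(-3) = -3

-3


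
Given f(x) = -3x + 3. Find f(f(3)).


21


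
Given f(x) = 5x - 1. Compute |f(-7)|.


f(-7) = -36
|-36| = 36

36


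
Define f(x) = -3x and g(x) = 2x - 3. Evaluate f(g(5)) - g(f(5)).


f(g(5)) = -21
g(f(5)) = -33
Difference = 12

12


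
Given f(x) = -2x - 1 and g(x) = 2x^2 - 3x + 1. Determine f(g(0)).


g(0) = 1
f(1) = -3

-3


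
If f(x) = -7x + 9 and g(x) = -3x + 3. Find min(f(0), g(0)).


3


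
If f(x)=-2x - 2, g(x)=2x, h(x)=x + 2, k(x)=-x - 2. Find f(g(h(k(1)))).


k(1) = -3
h(-3) = -1
g(-1) = -2
f(-2) = 2

2


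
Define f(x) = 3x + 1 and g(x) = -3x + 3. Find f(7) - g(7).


f(7) = 22
g(7) = -18
Difference = 40

40


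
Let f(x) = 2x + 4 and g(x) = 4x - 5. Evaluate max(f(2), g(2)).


f(2) = 8
g(2) = 3
max = 8

8


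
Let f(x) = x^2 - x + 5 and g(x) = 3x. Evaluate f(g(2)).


g(2) = 6
f(6) = 1*(6)^2 - 1*(6) + 5 = 35

35


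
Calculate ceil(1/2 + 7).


1/2 = 0.5
0.5 + 7 = 7.5
ceil(7.5) = 8

8


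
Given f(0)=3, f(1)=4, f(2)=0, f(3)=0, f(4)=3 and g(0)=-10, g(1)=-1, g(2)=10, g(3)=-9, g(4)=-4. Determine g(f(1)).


f(1) = 4
g(4) = -4

-4


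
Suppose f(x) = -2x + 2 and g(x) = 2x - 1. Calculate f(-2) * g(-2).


f(-2) = 6
g(-2) = -5
Product = -30

-30


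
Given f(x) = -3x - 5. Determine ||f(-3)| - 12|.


f(-3) = 4
|4| = 4
|4 - 12| = 8

8


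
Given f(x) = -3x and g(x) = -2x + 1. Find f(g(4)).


g(4) = -7
f(-7) = 21

21


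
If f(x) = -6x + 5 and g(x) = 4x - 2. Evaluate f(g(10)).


-223


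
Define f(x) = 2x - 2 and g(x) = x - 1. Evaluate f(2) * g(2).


f(2) = 2
g(2) = 1
Product = 2

2


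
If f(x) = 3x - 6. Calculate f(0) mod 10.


f(0) = -6
-6 mod 10 = 4

4


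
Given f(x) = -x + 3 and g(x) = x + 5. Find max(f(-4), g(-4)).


f(-4) = 7
g(-4) = 1
max = 7

7


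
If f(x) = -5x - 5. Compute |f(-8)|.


f(-8) = 35
|35| = 35

35


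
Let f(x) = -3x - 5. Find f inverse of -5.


Solve -3x - 5 = -5
x = (-5 + 5) / (-3) = 0

0


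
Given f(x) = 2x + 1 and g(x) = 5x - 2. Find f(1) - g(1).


f(1) = 3
g(1) = 3
Difference = 0

0


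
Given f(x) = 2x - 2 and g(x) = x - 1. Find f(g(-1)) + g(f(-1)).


-11


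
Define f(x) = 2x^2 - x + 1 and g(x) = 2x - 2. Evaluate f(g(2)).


g(2) = 2
f(2) = 2*(2)^2 - 1*(2) + 1 = 7

7


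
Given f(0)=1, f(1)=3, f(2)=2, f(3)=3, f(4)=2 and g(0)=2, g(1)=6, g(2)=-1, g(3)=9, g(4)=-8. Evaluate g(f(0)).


f(0) = 1
g(1) = 6

6


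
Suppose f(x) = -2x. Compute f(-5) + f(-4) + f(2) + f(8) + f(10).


f(-5) = 10
f(-4) = 8
f(2) = -4
f(8) = -16
f(10) = -20
Sum = -22

-22


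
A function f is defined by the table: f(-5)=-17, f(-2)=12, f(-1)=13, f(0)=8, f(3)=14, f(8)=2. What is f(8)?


2


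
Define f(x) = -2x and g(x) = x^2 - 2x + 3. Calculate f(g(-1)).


g(-1) = 6
f(6) = -12

-12


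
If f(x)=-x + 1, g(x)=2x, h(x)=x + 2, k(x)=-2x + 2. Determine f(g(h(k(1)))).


k(1) = 0
h(0) = 2
g(2) = 4
f(4) = -3

-3


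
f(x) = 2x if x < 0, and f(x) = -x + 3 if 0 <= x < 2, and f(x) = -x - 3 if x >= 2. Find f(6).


6 satisfies x >= 2
f(6) = -9

-9


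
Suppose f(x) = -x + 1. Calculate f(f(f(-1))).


f(-1) = 2
f(2) = -1
f(-1) = 2

2


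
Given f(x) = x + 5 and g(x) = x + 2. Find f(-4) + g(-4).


f(-4) = 1
g(-4) = -2
Sum = -1

-1


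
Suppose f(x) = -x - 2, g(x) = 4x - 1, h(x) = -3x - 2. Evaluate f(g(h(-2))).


h(-2) = 4
g(4) = 15
f(15) = -17

-17


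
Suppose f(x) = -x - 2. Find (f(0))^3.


-8


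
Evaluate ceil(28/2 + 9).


28/2 = 14
14 + 9 = 23
ceil(23) = 23

23


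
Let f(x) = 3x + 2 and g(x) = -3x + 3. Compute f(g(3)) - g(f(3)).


f(g(3)) = -16
g(f(3)) = -30
Difference = 14

14


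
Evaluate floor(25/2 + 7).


25/2 = 12.5
12.5 + 7 = 19.5
floor(19.5) = 19

19


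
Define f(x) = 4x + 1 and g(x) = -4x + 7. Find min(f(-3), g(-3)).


f(-3) = -11
g(-3) = 19
min = -11

-11


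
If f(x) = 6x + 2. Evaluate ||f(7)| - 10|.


f(7) = 44
|44| = 44
|44 - 10| = 34

34


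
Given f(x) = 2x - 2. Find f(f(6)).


f(6) = 10
f(10) = 18

18


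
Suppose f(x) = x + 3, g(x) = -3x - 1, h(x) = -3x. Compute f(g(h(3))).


29


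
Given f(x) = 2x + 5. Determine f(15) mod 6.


f(15) = 35
35 mod 6 = 5

5


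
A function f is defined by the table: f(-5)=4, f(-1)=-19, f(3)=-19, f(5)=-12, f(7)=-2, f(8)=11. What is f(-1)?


Reading from the table at x = -1

-19


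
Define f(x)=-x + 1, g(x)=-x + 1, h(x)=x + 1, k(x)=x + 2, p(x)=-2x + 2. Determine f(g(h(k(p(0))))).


p(0) = 2
k(2) = 4
h(4) = 5
g(5) = -4
f(-4) = 5

5


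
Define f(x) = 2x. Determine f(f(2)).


f(2) = 4
f(4) = 8

8


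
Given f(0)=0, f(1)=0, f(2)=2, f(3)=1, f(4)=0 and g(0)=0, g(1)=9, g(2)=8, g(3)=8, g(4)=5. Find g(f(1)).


f(1) = 0
g(0) = 0

0


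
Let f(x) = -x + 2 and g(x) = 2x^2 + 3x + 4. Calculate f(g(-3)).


-11


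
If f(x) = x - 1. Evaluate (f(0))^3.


f(0) = -1
(-1)^3 = -1

-1


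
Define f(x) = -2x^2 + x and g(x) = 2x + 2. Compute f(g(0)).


g(0) = 2
f(2) = (-2)*(2)^2 + 1*(2) = -6

-6


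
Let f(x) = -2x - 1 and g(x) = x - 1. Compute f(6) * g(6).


-65


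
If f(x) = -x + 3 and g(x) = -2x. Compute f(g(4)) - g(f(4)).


f(g(4)) = 11
g(f(4)) = 2
Difference = 9

9


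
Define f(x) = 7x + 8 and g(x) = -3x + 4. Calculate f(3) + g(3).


f(3) = 29
g(3) = -5
Sum = 24

24


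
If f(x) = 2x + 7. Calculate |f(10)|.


f(10) = 27
|27| = 27

27


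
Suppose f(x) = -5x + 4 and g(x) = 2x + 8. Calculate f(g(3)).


g(3) = 14
f(14) = -66

-66


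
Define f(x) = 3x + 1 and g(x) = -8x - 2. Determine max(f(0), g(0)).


1


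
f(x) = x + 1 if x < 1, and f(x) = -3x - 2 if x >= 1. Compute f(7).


7 satisfies x >= 1
f(7) = -23

-23


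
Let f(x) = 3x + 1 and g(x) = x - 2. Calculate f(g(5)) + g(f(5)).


f(g(5)) = 10
g(f(5)) = 14
Sum = 24

24


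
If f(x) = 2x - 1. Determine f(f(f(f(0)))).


f(0) = -1
f(-1) = -3
f(-3) = -7
f(-7) = -15

-15


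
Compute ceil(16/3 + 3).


16/3 = 5.3333
5.3333 + 3 = 8.3333
ceil(8.3333) = 9

9


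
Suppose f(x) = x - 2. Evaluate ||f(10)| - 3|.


5


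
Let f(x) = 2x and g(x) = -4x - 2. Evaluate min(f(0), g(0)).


f(0) = 0
g(0) = -2
min = -2

-2


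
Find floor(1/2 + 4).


4


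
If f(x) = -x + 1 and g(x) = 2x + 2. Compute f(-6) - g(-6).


f(-6) = 7
g(-6) = -10
Difference = 17

17


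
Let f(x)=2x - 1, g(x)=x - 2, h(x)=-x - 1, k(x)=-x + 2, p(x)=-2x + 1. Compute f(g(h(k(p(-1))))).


p(-1) = 3
k(3) = -1
h(-1) = 0
g(0) = -2
f(-2) = -5

-5


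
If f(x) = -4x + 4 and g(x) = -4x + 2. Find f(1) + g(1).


f(1) = 0
g(1) = -2
Sum = -2

-2


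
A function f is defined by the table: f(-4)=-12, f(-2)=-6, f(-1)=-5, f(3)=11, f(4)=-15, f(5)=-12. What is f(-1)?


Reading from the table at x = -1

-5


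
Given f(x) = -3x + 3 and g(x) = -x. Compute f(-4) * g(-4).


f(-4) = 15
g(-4) = 4
Product = 60

60


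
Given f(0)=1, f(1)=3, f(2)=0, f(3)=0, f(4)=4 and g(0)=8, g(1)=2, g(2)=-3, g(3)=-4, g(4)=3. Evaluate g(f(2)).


f(2) = 0
g(0) = 8

8


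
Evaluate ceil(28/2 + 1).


28/2 = 14
14 + 1 = 15
ceil(15) = 15

15


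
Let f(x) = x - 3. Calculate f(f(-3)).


f(-3) = -6
f(-6) = -9

-9


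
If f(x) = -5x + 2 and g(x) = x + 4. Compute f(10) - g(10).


-62


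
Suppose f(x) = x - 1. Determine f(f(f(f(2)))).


f(2) = 1
f(1) = 0
f(0) = -1
f(-1) = -2

-2


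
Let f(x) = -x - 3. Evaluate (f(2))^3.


f(2) = -5
(-5)^3 = -125

-125


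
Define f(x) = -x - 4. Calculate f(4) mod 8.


f(4) = -8
-8 mod 8 = 0

0


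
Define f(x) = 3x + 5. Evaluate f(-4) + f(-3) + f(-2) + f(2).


f(-4) = -7
f(-3) = -4
f(-2) = -1
f(2) = 11
Sum = -1

-1


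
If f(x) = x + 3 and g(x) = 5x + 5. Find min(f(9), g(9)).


12


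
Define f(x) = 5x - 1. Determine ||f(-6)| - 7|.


f(-6) = -31
|-31| = 31
|31 - 7| = 24

24


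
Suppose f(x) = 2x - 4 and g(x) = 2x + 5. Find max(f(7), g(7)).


f(7) = 10
g(7) = 19
max = 19

19


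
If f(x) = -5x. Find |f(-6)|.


30


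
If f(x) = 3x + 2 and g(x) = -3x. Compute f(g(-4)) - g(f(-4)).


f(g(-4)) = 38
g(f(-4)) = 30
Difference = 8

8


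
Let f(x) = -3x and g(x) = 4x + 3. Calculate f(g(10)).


-129


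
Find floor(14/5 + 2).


14/5 = 2.8
2.8 + 2 = 4.8
floor(4.8) = 4

4


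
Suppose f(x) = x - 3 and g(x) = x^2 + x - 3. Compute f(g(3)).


6


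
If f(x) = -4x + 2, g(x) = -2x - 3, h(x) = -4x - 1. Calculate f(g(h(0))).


h(0) = -1
g(-1) = -1
f(-1) = 6

6


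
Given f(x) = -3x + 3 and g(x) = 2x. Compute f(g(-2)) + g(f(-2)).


f(g(-2)) = 15
g(f(-2)) = 18
Sum = 33

33


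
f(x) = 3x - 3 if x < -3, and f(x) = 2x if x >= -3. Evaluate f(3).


3 satisfies x >= -3
f(3) = 6

6


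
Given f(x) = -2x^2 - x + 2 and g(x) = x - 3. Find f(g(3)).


g(3) = 0
f(0) = (-2)*(0)^2 - 1*(0) + 2 = 2

2


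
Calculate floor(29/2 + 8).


22


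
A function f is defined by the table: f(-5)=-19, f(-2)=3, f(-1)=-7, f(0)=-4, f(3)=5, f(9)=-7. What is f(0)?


Reading from the table at x = 0

-4


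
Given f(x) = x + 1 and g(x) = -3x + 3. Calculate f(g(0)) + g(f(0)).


4


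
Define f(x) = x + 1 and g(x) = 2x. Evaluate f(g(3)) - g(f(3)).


f(g(3)) = 7
g(f(3)) = 8
Difference = -1

-1


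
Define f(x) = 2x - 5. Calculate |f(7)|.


f(7) = 9
|9| = 9

9


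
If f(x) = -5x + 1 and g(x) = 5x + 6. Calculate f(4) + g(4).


f(4) = -19
g(4) = 26
Sum = 7

7


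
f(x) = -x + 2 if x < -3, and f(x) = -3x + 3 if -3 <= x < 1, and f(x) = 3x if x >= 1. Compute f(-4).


-4 satisfies x < -3
f(-4) = 6

6


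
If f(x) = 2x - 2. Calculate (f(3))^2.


f(3) = 4
(4)^2 = 16

16


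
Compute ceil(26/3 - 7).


26/3 = 8.6667
8.6667 - 7 = 1.6667
ceil(1.6667) = 2

2


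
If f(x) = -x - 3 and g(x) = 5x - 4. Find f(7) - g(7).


f(7) = -10
g(7) = 31
Difference = -41

-41


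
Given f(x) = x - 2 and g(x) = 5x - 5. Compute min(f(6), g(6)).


f(6) = 4
g(6) = 25
min = 4

4


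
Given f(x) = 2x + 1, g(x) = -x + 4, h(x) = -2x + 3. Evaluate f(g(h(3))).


h(3) = -3
g(-3) = 7
f(7) = 15

15


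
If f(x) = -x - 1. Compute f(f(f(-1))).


f(-1) = 0
f(0) = -1
f(-1) = 0

0


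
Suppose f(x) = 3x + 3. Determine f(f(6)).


f(6) = 21
f(21) = 66

66


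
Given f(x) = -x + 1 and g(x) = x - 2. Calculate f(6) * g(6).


f(6) = -5
g(6) = 4
Product = -20

-20


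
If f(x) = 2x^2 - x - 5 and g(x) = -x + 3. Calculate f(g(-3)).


61


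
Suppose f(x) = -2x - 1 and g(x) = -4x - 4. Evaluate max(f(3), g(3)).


f(3) = -7
g(3) = -16
max = -7

-7


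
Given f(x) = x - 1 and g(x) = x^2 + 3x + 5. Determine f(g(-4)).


g(-4) = 9
f(9) = 8

8


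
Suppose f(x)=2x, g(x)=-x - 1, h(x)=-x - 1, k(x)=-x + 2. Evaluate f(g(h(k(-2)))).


k(-2) = 4
h(4) = -5
g(-5) = 4
f(4) = 8

8


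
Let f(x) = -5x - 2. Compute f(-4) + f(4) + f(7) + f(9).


f(-4) = 18
f(4) = -22
f(7) = -37
f(9) = -47
Sum = -88

-88


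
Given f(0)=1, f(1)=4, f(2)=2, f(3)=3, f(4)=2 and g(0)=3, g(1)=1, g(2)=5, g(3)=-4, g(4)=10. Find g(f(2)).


5


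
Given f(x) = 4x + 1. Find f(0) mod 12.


f(0) = 1
1 mod 12 = 1

1


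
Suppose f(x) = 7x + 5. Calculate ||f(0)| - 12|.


f(0) = 5
|5| = 5
|5 - 12| = 7

7


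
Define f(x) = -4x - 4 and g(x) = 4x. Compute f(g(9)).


g(9) = 36
f(36) = -148

-148


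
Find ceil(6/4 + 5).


6/4 = 1.5
1.5 + 5 = 6.5
ceil(6.5) = 7

7


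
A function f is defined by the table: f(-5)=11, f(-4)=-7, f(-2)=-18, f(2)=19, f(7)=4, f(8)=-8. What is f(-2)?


Reading from the table at x = -2

-18


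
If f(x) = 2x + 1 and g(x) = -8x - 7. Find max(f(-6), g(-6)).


f(-6) = -11
g(-6) = 41
max = 41

41


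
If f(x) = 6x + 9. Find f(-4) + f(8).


f(-4) = -15
f(8) = 57
Sum = 42

42


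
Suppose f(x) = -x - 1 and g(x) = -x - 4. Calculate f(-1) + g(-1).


f(-1) = 0
g(-1) = -3
Sum = -3

-3


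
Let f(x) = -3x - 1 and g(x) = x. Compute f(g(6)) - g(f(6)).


f(g(6)) = -19
g(f(6)) = -19
Difference = 0

0


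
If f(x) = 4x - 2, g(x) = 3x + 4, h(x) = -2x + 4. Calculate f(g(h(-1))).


h(-1) = 6
g(6) = 22
f(22) = 86

86


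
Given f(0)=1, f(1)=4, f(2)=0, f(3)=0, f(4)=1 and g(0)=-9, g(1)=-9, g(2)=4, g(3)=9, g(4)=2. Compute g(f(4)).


f(4) = 1
g(1) = -9

-9


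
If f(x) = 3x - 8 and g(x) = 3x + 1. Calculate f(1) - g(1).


f(1) = -5
g(1) = 4
Difference = -9

-9


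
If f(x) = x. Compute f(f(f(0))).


0


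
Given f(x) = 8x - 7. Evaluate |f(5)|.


f(5) = 33
|33| = 33

33


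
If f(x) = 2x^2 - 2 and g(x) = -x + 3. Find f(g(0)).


g(0) = 3
f(3) = 2*(3)^2 - 2 = 16

16


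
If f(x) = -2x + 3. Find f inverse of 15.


Solve -2x + 3 = 15
x = (15 - 3) / (-2) = -6

-6


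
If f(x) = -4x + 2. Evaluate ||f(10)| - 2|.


f(10) = -38
|-38| = 38
|38 - 2| = 36

36


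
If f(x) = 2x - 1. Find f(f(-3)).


f(-3) = -7
f(-7) = -15

-15


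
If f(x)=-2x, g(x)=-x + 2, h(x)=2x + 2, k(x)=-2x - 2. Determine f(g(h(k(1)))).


k(1) = -4
h(-4) = -6
g(-6) = 8
f(8) = -16

-16


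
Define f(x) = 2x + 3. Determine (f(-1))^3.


f(-1) = 1
(1)^3 = 1

1


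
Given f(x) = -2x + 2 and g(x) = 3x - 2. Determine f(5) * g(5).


f(5) = -8
g(5) = 13
Product = -104

-104


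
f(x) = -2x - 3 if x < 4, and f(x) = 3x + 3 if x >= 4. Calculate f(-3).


3


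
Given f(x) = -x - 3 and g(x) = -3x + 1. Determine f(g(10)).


g(10) = -29
f(-29) = 26

26


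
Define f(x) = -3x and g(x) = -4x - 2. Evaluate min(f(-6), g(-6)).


18


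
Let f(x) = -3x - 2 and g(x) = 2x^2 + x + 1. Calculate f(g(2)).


g(2) = 11
f(11) = -35

-35


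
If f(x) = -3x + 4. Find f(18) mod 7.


f(18) = -50
-50 mod 7 = 6

6


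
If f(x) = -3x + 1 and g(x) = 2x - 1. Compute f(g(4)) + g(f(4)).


-43


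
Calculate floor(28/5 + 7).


12


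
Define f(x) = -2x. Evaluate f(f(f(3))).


f(3) = -6
f(-6) = 12
f(12) = -24

-24


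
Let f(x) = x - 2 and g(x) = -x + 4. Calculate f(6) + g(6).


f(6) = 4
g(6) = -2
Sum = 2

2


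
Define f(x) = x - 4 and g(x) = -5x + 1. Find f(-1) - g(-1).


f(-1) = -5
g(-1) = 6
Difference = -11

-11


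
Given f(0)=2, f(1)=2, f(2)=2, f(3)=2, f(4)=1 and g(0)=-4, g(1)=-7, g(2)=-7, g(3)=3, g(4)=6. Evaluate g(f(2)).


f(2) = 2
g(2) = -7

-7


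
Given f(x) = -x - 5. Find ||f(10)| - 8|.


f(10) = -15
|-15| = 15
|15 - 8| = 7

7


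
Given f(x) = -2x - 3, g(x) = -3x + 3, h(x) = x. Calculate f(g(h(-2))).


-21


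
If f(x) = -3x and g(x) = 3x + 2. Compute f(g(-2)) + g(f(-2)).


32


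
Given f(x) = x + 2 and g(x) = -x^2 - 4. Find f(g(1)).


g(1) = -5
f(-5) = -3

-3


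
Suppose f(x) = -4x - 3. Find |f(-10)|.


f(-10) = 37
|37| = 37

37


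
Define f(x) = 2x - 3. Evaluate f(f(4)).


f(4) = 5
f(5) = 7

7


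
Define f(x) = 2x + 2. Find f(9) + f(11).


f(9) = 20
f(11) = 24
Sum = 44

44


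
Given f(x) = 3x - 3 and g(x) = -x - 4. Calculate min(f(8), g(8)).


f(8) = 21
g(8) = -12
min = -12

-12


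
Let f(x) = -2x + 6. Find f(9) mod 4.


0


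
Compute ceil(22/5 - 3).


2


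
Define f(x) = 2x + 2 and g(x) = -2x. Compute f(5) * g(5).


f(5) = 12
g(5) = -10
Product = -120

-120


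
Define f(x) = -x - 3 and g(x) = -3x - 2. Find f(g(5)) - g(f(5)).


f(g(5)) = 14
g(f(5)) = 22
Difference = -8

-8


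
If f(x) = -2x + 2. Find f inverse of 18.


Solve -2x + 2 = 18
x = (18 - 2) / (-2) = -8

-8


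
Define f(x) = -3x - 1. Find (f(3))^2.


f(3) = -10
(-10)^2 = 100

100


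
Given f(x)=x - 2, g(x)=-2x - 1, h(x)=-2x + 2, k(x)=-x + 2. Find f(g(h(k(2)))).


k(2) = 0
h(0) = 2
g(2) = -5
f(-5) = -7

-7


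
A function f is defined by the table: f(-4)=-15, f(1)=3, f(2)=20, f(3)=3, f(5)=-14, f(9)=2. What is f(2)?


Reading from the table at x = 2

20


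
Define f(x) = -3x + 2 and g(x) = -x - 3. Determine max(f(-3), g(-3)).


f(-3) = 11
g(-3) = 0
max = 11

11


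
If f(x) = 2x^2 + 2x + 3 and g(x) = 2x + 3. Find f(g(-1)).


g(-1) = 1
f(1) = 2*(1)^2 + 2*(1) + 3 = 7

7


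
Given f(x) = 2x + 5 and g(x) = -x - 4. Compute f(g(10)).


g(10) = -14
f(-14) = -23

-23


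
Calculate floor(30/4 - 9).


-2


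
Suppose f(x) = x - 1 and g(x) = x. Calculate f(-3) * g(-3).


f(-3) = -4
g(-3) = -3
Product = 12

12


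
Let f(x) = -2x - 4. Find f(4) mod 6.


f(4) = -12
-12 mod 6 = 0

0


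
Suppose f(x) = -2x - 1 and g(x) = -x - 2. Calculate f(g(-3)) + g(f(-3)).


f(g(-3)) = -3
g(f(-3)) = -7
Sum = -10

-10


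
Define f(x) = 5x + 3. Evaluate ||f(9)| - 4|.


f(9) = 48
|48| = 48
|48 - 4| = 44

44


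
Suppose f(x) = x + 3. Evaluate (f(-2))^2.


1


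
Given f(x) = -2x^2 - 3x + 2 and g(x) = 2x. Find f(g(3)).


g(3) = 6
f(6) = (-2)*(6)^2 - 3*(6) + 2 = -88

-88


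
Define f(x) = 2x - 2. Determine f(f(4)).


f(4) = 6
f(6) = 10

10


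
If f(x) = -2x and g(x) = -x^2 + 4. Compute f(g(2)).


0


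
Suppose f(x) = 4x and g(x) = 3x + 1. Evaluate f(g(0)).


g(0) = 1
f(1) = 4

4


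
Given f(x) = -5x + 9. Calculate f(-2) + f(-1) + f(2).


f(-2) = 19
f(-1) = 14
f(2) = -1
Sum = 32

32


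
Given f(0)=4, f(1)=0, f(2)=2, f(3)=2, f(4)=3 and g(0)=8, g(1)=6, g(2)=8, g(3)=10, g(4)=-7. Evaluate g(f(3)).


f(3) = 2
g(2) = 8

8


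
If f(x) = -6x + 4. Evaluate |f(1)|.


f(1) = -2
|-2| = 2

2


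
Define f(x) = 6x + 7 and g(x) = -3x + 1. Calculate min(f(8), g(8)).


f(8) = 55
g(8) = -23
min = -23

-23


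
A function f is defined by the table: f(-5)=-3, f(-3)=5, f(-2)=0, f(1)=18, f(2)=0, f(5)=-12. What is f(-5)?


Reading from the table at x = -5

-3


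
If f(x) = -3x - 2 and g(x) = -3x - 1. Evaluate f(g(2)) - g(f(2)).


f(g(2)) = 19
g(f(2)) = 23
Difference = -4

-4


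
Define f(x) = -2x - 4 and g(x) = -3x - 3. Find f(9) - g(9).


f(9) = -22
g(9) = -30
Difference = 8

8


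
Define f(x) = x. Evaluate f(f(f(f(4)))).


f(4) = 4
f(4) = 4
f(4) = 4
f(4) = 4

4


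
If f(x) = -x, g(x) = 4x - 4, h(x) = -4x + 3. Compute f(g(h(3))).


h(3) = -9
g(-9) = -40
f(-40) = 40

40


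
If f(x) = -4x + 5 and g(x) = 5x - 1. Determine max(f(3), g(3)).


f(3) = -7
g(3) = 14
max = 14

14


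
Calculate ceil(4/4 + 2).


4/4 = 1
1 + 2 = 3
ceil(3) = 3

3


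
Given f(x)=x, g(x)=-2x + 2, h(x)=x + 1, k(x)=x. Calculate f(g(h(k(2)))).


k(2) = 2
h(2) = 3
g(3) = -4
f(-4) = -4

-4


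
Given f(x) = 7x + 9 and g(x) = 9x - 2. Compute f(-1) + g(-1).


f(-1) = 2
g(-1) = -11
Sum = -9

-9


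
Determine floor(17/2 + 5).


17/2 = 8.5
8.5 + 5 = 13.5
floor(13.5) = 13

13


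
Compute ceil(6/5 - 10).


-8


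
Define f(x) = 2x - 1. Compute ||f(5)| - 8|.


f(5) = 9
|9| = 9
|9 - 8| = 1

1


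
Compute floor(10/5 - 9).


10/5 = 2
2 - 9 = -7
floor(-7) = -7

-7


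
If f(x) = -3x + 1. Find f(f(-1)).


-11


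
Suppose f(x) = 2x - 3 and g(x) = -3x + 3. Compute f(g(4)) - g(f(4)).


f(g(4)) = -21
g(f(4)) = -12
Difference = -9

-9


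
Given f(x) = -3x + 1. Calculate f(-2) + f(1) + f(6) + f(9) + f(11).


f(-2) = 7
f(1) = -2
f(6) = -17
f(9) = -26
f(11) = -32
Sum = -70

-70


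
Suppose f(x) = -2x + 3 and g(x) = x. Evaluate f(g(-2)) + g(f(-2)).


f(g(-2)) = 7
g(f(-2)) = 7
Sum = 14

14


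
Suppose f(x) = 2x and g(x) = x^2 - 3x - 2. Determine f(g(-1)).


g(-1) = 2
f(2) = 4

4


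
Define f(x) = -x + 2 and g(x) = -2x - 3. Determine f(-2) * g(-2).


f(-2) = 4
g(-2) = 1
Product = 4

4


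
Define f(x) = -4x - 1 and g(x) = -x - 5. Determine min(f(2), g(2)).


-9


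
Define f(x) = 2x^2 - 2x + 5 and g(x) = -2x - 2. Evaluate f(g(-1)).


g(-1) = 0
f(0) = 2*(0)^2 - 2*(0) + 5 = 5

5


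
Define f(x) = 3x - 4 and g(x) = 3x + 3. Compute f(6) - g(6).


-7


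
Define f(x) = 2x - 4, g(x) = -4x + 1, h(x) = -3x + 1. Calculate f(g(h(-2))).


-58


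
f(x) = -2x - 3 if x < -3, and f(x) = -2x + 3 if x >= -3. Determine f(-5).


-5 satisfies x < -3
f(-5) = 7

7


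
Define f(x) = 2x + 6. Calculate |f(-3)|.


0


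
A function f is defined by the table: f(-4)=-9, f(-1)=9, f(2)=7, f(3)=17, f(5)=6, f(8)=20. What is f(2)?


7


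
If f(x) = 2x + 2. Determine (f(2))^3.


f(2) = 6
(6)^3 = 216

216


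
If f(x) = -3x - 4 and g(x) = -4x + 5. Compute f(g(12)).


g(12) = -43
f(-43) = 125

125


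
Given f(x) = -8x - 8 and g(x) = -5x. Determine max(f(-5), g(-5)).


f(-5) = 32
g(-5) = 25
max = 32

32


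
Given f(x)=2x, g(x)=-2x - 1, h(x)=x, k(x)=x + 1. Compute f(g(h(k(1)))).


k(1) = 2
h(2) = 2
g(2) = -5
f(-5) = -10

-10


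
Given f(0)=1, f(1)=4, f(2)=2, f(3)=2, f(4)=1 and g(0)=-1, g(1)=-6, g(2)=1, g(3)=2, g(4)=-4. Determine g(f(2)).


f(2) = 2
g(2) = 1

1


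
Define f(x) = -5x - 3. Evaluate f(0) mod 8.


f(0) = -3
-3 mod 8 = 5

5


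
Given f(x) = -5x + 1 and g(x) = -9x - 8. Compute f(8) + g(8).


f(8) = -39
g(8) = -80
Sum = -119

-119


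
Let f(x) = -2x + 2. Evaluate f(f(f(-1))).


f(-1) = 4
f(4) = -6
f(-6) = 14

14


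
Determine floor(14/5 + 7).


14/5 = 2.8
2.8 + 7 = 9.8
floor(9.8) = 9

9


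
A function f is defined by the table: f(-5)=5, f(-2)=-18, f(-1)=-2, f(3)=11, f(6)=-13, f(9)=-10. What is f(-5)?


Reading from the table at x = -5

5


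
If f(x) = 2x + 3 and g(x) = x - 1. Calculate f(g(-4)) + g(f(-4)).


f(g(-4)) = -7
g(f(-4)) = -6
Sum = -13

-13


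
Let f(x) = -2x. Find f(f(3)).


12


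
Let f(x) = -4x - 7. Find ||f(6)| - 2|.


f(6) = -31
|-31| = 31
|31 - 2| = 29

29


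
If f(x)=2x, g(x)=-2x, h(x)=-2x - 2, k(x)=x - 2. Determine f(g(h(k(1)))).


k(1) = -1
h(-1) = 0
g(0) = 0
f(0) = 0

0


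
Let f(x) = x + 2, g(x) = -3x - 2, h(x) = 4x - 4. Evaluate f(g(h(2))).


h(2) = 4
g(4) = -14
f(-14) = -12

-12


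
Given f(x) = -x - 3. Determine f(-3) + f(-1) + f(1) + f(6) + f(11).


f(-3) = 0
f(-1) = -2
f(1) = -4
f(6) = -9
f(11) = -14
Sum = -29

-29


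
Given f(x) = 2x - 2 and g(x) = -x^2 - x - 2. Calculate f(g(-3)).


g(-3) = -8
f(-8) = -18

-18


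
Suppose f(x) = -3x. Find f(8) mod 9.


f(8) = -24
-24 mod 9 = 3

3


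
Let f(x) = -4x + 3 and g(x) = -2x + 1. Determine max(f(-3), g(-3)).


f(-3) = 15
g(-3) = 7
max = 15

15


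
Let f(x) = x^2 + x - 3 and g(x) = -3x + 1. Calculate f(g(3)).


g(3) = -8
f(-8) = 1*(-8)^2 + 1*(-8) - 3 = 53

53


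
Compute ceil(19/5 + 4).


19/5 = 3.8
3.8 + 4 = 7.8
ceil(7.8) = 8

8


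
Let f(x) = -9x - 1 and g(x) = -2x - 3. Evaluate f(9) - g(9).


f(9) = -82
g(9) = -21
Difference = -61

-61


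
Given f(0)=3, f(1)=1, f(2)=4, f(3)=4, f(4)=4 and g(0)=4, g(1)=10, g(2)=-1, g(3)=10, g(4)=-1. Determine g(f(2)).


f(2) = 4
g(4) = -1

-1


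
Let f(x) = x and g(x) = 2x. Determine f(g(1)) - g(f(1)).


f(g(1)) = 2
g(f(1)) = 2
Difference = 0

0


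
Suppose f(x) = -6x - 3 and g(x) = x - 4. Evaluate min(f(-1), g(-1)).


f(-1) = 3
g(-1) = -5
min = -5

-5


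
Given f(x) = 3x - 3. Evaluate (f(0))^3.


f(0) = -3
(-3)^3 = -27

-27


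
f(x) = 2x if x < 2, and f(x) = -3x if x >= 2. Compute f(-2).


-2 satisfies x < 2
f(-2) = -4

-4


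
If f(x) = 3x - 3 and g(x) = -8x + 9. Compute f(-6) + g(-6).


f(-6) = -21
g(-6) = 57
Sum = 36

36


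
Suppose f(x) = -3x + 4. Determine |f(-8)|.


f(-8) = 28
|28| = 28

28


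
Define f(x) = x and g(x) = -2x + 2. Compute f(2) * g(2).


f(2) = 2
g(2) = -2
Product = -4

-4


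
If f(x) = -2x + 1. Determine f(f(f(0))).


f(0) = 1
f(1) = -1
f(-1) = 3

3


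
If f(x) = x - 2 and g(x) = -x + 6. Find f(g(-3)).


7


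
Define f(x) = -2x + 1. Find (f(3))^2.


f(3) = -5
(-5)^2 = 25

25


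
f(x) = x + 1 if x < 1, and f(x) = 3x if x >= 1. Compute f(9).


9 satisfies x >= 1
f(9) = 27

27


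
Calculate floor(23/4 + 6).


23/4 = 5.75
5.75 + 6 = 11.75
floor(11.75) = 11

11


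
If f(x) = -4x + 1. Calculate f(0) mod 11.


f(0) = 1
1 mod 11 = 1

1


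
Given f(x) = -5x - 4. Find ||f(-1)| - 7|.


f(-1) = 1
|1| = 1
|1 - 7| = 6

6


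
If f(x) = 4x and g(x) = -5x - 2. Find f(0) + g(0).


f(0) = 0
g(0) = -2
Sum = -2

-2


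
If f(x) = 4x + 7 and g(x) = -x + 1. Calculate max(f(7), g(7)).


f(7) = 35
g(7) = -6
max = 35

35


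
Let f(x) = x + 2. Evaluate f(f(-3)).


f(-3) = -1
f(-1) = 1

1


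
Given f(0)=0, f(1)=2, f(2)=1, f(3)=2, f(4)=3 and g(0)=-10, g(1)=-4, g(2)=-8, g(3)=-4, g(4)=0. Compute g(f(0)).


f(0) = 0
g(0) = -10

-10


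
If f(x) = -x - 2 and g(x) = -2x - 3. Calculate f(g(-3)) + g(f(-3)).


f(g(-3)) = -5
g(f(-3)) = -5
Sum = -10

-10


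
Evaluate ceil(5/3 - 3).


5/3 = 1.6667
1.6667 - 3 = -1.3333
ceil(-1.3333) = -1

-1


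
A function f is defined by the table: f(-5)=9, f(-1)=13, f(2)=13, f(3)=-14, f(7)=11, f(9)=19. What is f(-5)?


Reading from the table at x = -5

9


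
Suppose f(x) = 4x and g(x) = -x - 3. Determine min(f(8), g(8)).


f(8) = 32
g(8) = -11
min = -11

-11


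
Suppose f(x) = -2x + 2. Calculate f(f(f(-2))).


f(-2) = 6
f(6) = -10
f(-10) = 22

22


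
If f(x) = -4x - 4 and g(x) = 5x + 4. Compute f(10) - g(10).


f(10) = -44
g(10) = 54
Difference = -98

-98


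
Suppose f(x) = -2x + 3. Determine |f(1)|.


1


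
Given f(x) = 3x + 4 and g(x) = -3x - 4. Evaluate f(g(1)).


g(1) = -7
f(-7) = -17

-17


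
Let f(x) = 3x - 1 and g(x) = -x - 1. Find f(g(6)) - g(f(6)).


-4


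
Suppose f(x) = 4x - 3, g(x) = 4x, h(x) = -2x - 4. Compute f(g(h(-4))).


h(-4) = 4
g(4) = 16
f(16) = 61

61


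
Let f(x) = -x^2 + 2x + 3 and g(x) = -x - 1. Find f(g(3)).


g(3) = -4
f(-4) = (-1)*(-4)^2 + 2*(-4) + 3 = -21

-21


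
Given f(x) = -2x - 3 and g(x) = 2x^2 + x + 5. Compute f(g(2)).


g(2) = 15
f(15) = -33

-33


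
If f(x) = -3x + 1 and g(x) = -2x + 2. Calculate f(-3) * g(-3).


f(-3) = 10
g(-3) = 8
Product = 80

80


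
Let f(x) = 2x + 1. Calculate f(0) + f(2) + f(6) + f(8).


f(0) = 1
f(2) = 5
f(6) = 13
f(8) = 17
Sum = 36

36


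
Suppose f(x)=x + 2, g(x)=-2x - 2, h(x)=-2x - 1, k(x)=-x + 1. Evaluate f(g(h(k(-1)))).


k(-1) = 2
h(2) = -5
g(-5) = 8
f(8) = 10

10


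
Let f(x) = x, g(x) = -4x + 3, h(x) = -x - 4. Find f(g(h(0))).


19


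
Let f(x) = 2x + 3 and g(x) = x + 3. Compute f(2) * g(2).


f(2) = 7
g(2) = 5
Product = 35

35


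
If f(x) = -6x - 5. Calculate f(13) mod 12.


1


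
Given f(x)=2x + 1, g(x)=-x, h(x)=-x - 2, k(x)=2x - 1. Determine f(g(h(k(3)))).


15


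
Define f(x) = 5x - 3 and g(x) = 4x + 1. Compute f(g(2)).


g(2) = 9
f(9) = 42

42


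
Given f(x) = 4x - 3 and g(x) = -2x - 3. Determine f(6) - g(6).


f(6) = 21
g(6) = -15
Difference = 36

36


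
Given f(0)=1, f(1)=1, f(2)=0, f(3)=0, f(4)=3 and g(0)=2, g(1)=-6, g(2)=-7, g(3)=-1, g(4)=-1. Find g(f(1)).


f(1) = 1
g(1) = -6

-6


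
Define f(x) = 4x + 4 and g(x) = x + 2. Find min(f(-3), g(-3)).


f(-3) = -8
g(-3) = -1
min = -8

-8


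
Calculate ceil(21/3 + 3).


21/3 = 7
7 + 3 = 10
ceil(10) = 10

10


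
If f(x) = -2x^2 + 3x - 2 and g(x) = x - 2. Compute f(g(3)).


-1


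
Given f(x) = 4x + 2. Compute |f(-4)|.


f(-4) = -14
|-14| = 14

14


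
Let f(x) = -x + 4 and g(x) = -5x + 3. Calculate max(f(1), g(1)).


f(1) = 3
g(1) = -2
max = 3

3


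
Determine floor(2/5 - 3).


2/5 = 0.4
0.4 - 3 = -2.6
floor(-2.6) = -3

-3


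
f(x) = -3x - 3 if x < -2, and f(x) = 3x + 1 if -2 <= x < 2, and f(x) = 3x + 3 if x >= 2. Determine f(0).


0 satisfies -2 <= x < 2
f(0) = 1

1


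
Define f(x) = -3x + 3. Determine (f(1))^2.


f(1) = 0
(0)^2 = 0

0


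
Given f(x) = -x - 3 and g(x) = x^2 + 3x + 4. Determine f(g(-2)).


-5


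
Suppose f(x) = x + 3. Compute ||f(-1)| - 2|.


f(-1) = 2
|2| = 2
|2 - 2| = 0

0


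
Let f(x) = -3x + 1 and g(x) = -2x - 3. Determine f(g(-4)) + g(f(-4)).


f(g(-4)) = -14
g(f(-4)) = -29
Sum = -43

-43


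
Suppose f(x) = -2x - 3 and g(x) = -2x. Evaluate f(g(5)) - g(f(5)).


f(g(5)) = 17
g(f(5)) = 26
Difference = -9

-9


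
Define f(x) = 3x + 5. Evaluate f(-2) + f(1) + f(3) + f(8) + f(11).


f(-2) = -1
f(1) = 8
f(3) = 14
f(8) = 29
f(11) = 38
Sum = 88

88


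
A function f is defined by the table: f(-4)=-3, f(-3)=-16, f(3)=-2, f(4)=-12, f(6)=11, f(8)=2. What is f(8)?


Reading from the table at x = 8

2


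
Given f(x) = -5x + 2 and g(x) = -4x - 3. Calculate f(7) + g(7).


f(7) = -33
g(7) = -31
Sum = -64

-64


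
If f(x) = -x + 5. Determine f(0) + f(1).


f(0) = 5
f(1) = 4
Sum = 9

9


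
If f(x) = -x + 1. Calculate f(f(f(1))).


f(1) = 0
f(0) = 1
f(1) = 0

0


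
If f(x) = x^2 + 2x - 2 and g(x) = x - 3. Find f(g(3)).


-2


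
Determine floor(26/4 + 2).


8


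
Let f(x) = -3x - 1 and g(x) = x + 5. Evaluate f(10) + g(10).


f(10) = -31
g(10) = 15
Sum = -16

-16


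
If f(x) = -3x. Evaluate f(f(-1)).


f(-1) = 3
f(3) = -9

-9


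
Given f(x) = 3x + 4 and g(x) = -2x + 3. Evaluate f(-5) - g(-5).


f(-5) = -11
g(-5) = 13
Difference = -24

-24


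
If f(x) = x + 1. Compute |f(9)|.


10


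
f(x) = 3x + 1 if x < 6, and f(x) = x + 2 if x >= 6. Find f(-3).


-3 satisfies x < 6
f(-3) = -8

-8


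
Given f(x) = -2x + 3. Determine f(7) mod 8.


5


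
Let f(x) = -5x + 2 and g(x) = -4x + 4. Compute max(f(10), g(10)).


f(10) = -48
g(10) = -36
max = -36

-36


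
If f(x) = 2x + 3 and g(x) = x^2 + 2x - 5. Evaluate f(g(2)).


g(2) = 3
f(3) = 9

9


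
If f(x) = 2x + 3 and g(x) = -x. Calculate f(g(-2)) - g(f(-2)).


f(g(-2)) = 7
g(f(-2)) = 1
Difference = 6

6


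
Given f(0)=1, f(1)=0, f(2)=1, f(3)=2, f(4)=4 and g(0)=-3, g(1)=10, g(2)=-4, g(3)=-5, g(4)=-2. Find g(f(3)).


f(3) = 2
g(2) = -4

-4


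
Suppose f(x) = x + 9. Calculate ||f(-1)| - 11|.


f(-1) = 8
|8| = 8
|8 - 11| = 3

3


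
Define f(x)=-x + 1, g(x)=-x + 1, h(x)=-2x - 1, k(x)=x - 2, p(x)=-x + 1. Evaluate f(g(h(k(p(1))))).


p(1) = 0
k(0) = -2
h(-2) = 3
g(3) = -2
f(-2) = 3

3


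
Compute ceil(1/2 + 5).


1/2 = 0.5
0.5 + 5 = 5.5
ceil(5.5) = 6

6


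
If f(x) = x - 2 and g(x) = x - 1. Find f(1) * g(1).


f(1) = -1
g(1) = 0
Product = 0

0


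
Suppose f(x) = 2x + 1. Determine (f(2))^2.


25


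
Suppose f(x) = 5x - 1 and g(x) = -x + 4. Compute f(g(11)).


g(11) = -7
f(-7) = -36

-36


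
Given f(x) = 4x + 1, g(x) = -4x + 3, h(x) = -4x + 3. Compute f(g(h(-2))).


h(-2) = 11
g(11) = -41
f(-41) = -163

-163


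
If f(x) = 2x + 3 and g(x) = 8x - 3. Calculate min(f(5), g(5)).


f(5) = 13
g(5) = 37
min = 13

13


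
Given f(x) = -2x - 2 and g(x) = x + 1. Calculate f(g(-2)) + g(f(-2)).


f(g(-2)) = 0
g(f(-2)) = 3
Sum = 3

3


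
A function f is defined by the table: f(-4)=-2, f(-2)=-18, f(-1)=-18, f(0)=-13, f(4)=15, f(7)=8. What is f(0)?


Reading from the table at x = 0

-13


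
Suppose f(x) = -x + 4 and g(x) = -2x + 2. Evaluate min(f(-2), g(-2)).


f(-2) = 6
g(-2) = 6
min = 6

6


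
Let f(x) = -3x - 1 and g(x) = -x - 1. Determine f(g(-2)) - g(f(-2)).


f(g(-2)) = -4
g(f(-2)) = -6
Difference = 2

2


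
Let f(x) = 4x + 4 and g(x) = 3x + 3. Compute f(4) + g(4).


f(4) = 20
g(4) = 15
Sum = 35

35


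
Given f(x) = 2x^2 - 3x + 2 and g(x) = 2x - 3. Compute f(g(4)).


37


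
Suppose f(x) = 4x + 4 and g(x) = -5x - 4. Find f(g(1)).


g(1) = -9
f(-9) = -32

-32


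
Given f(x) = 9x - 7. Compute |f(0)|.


f(0) = -7
|-7| = 7

7


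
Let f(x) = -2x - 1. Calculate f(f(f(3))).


f(3) = -7
f(-7) = 13
f(13) = -27

-27


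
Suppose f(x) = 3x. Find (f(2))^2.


f(2) = 6
(6)^2 = 36

36


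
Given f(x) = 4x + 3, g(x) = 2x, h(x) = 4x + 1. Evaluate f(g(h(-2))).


h(-2) = -7
g(-7) = -14
f(-14) = -53

-53


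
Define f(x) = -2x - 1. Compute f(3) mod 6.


f(3) = -7
-7 mod 6 = 5

5


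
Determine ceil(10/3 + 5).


9


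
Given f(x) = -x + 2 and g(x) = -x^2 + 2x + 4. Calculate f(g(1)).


g(1) = 5
f(5) = -3

-3


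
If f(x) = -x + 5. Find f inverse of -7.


Solve -x + 5 = -7
x = (-7 - 5) / (-1) = 12

12


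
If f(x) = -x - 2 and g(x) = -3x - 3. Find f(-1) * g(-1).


f(-1) = -1
g(-1) = 0
Product = 0

0


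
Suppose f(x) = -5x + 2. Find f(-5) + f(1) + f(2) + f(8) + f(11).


f(-5) = 27
f(1) = -3
f(2) = -8
f(8) = -38
f(11) = -53
Sum = -75

-75


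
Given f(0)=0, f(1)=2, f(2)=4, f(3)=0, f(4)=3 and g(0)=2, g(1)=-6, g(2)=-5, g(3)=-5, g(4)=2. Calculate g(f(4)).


f(4) = 3
g(3) = -5

-5


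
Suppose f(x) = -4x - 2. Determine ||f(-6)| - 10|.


12


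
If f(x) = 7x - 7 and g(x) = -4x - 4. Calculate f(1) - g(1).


f(1) = 0
g(1) = -8
Difference = 8

8


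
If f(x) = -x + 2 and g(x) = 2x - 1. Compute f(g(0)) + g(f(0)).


f(g(0)) = 3
g(f(0)) = 3
Sum = 6

6


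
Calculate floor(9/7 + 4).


9/7 = 1.2857
1.2857 + 4 = 5.2857
floor(5.2857) = 5

5


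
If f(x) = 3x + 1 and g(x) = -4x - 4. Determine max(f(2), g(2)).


f(2) = 7
g(2) = -12
max = 7

7


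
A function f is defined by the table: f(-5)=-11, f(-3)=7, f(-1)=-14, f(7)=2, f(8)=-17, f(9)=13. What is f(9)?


Reading from the table at x = 9

13


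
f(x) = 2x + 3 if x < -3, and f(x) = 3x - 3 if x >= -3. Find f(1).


1 satisfies x >= -3
f(1) = 0

0
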